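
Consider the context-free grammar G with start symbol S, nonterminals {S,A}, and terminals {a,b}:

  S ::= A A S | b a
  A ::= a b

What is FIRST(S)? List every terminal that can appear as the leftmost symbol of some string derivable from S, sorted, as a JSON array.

Compute FIRST by fixpoint:
iter 1:
  A via A→a b: +{a}
  S via S→A A S: +{a}
  S via S→b a: +{b}
  FIRST(S)={a,b}  FIRST(A)={a}
iter 2: done
  FIRST(S)={a,b}  FIRST(A)={a}

FIRST(S) = ["a", "b"]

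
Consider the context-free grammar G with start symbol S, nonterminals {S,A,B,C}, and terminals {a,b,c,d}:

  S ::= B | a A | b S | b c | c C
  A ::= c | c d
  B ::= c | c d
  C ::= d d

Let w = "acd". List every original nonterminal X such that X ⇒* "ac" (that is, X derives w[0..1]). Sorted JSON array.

Convert to CNF:
  S -> T0 C | T0 T1 | T2 A | T3 S | T3 T0 | c
  A -> T0 T1 | c
  B -> T0 T1 | c
  C -> T1 T1
  T0 -> c
  T1 -> d
  T2 -> a
  T3 -> b

CYK table (by increasing span), restricted to cells inside w[0..1]:
  cell(0,0) a: {T2}  orig:{}
  cell(1,1) c: {A,B,S,T0}  orig:{A,B,S}
  cell(0,1) ac: {S}

Original NTs in T[0,1] deriving "ac": ["S"]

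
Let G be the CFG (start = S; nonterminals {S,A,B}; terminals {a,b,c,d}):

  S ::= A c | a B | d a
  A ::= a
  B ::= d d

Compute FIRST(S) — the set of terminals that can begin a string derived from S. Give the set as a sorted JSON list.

FIRST sets, iterate to fixpoint:
[1]
  A via A→a: +{a}
  B via B→d d: +{d}
  S via S→A c: +{a}
  S via S→d a: +{d}
  S: {a,d}  A: {a}  B: {d}
[2] done
  S: {a,d}  A: {a}  B: {d}

FIRST(S) = ["a", "d"]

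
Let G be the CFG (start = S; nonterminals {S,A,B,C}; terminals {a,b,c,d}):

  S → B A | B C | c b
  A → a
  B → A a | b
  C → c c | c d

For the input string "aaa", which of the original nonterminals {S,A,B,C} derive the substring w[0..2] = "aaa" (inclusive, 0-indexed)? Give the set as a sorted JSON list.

CNF form of G:
  S -> B A | B C | T1 T3
  A -> a
  B -> A T0 | b
  C -> T1 T1 | T1 T2
  T0 -> a
  T1 -> c
  T2 -> d
  T3 -> b

Fill CYK table bottom-up, restricted to cells inside w[0..2]:
  T[0,0] 'a' = {A,T0}  orig:{A}
  T[1,1] 'a' = {A,T0}  orig:{A}
  T[2,2] 'a' = {A,T0}  orig:{A}
  T[0,1] 'aa' = {B}
  T[1,2] 'aa' = {B}
  T[0,2] 'aaa' = {S}

Original NTs in T[0,2] deriving "aaa": ["S"]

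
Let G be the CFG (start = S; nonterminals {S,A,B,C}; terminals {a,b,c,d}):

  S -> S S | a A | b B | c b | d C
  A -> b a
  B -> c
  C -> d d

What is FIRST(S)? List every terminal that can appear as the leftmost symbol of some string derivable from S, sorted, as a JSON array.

Compute FIRST by fixpoint:
iter 1:
  A via A→b a: +{b}
  B via B→c: +{c}
  C via C→d d: +{d}
  S via S→a A: +{a}
  S via S→b B: +{b}
  S via S→c b: +{c}
  S via S→d C: +{d}
  FIRST[S]={a,b,c,d}  FIRST[A]={b}  FIRST[B]={c}  FIRST[C]={d}
iter 2: — fixpoint
  FIRST[S]={a,b,c,d}  FIRST[A]={b}  FIRST[B]={c}  FIRST[C]={d}

FIRST(S) = ["a", "b", "c", "d"]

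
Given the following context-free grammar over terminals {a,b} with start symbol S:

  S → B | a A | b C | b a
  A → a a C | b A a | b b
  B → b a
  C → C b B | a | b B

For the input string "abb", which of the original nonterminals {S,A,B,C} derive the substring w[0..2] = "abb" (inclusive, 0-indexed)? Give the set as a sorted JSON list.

Convert to CNF:
  S -> T0 A | T1 C | T1 T0
  A -> T0 X2 | T1 T1 | T1 X3
  B -> T1 T0
  C -> C X4 | T1 B | a
  T0 -> a
  T1 -> b
  X2 -> T0 C
  X3 -> A T0
  X4 -> T1 B

CYK table (by increasing span), restricted to cells inside w[0..2]:
  cell(0,0) a: {C,T0}  orig:{C}
  cell(1,1) b: {T1}  orig:{}
  cell(2,2) b: {T1}  orig:{}
  cell(0,1) ab: ∅
  cell(1,2) bb: {A}
  cell(0,2) abb: {S}

Original NTs in T[0,2] deriving "abb": ["S"]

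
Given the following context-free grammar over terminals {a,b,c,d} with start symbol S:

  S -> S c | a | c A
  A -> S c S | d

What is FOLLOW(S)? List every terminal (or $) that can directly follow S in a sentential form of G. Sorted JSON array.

FIRST iteration:
round 1:
  A via A→d: +{d}
  S via S→a: +{a}
  S via S→c A: +{c}
  FIRST[S]={a,c}  FIRST[A]={d}
round 2:
  A via A→S c S: +{a,c}
  FIRST[S]={a,c}  FIRST[A]={a,c,d}
round 3: done
  FIRST[S]={a,c}  FIRST[A]={a,c,d}

FOLLOW iteration:
initialize: $ ∈ FOLLOW(S)
round 1:
  A→S c S: FOLLOW(S) ⊇ FIRST(c) = {c}; new: +{c}
  S→c A: FOLLOW(A) ⊇ FOLLOW(S) ⊇ {$,c}; new: +{$,c}
  FOLLOW(S)={$,c}  FOLLOW(A)={$,c}
round 2: (stable)
  FOLLOW(S)={$,c}  FOLLOW(A)={$,c}

FOLLOW(S) = ["$", "c"]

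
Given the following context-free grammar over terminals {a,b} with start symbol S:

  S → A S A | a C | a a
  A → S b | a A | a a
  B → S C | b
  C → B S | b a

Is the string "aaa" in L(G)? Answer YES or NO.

CNF form of G:
  S -> A X2 | T1 C | T1 T1
  A -> S T0 | T1 A | T1 T1
  B -> S C | b
  C -> B S | T0 T1
  T0 -> b
  T1 -> a
  X2 -> S A

Fill CYK table bottom-up:
  [0..0]={T1}  "a"  orig:{}
  [1..1]={T1}  "a"  orig:{}
  [2..2]={T1}  "a"  orig:{}
  [0..1]={A,S}  "aa"
  [1..2]={A,S}  "aa"
  [0..2]={A}  "aaa"

S ∉ T[0,2] ⇒ NO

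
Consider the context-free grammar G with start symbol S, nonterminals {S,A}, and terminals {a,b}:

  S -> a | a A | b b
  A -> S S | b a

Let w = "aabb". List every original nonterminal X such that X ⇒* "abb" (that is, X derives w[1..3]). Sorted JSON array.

CNF form of G:
  S -> T0 T0 | T1 A | a
  A -> S S | T0 T1
  T0 -> b
  T1 -> a

CYK table (by increasing span), restricted to cells inside w[1..3]:
  cell(1,1) a: {S,T1}  orig:{S}
  cell(2,2) b: {T0}  orig:{}
  cell(3,3) b: {T0}  orig:{}
  cell(1,2) ab: ∅
  cell(2,3) bb: {S}
  cell(1,3) abb: {A}

Original NTs in T[1,3] deriving "abb": ["A"]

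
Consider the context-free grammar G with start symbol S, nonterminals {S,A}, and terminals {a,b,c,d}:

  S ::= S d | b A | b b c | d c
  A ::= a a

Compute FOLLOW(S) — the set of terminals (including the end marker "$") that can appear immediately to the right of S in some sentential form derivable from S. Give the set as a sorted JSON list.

Compute FIRST by fixpoint:
iter 1:
  A via A→a a: +{a}
  S via S→b A: +{b}
  S via S→d c: +{d}
  S: {b,d}  A: {a}
iter 2: (no change)
  S: {b,d}  A: {a}

FOLLOW iteration:
FOLLOW(S) := {$}
iter 1:
  S→S d: FOLLOW(S) ⊇ FIRST(d) = {d}; new: +{d}
  S→b A: FOLLOW(A) ⊇ FOLLOW(S) ⊇ {$,d}; new: +{$,d}
  FOLLOW[S]={$,d}  FOLLOW[A]={$,d}
iter 2: — fixpoint
  FOLLOW[S]={$,d}  FOLLOW[A]={$,d}

FOLLOW(S) = ["$", "d"]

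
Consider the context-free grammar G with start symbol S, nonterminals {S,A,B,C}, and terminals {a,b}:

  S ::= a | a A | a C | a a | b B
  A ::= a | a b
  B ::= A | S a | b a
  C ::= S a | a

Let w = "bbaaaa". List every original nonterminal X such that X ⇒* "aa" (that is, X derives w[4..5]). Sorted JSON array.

CNF form of G:
  S -> T0 A | T0 C | T0 T0 | T1 B | a
  A -> T0 T1 | a
  B -> S T0 | T0 T1 | T1 T0 | a
  C -> S T0 | a
  T0 -> a
  T1 -> b

CYK fill — only the sub-triangle for w[4..5]:
  [4..4]={A,B,C,S,T0}  "a"  orig:{A,B,C,S}
  [5..5]={A,B,C,S,T0}  "a"  orig:{A,B,C,S}
  [4..5]={B,C,S}  "aa"

Original NTs in T[4,5] deriving "aa": ["B", "C", "S"]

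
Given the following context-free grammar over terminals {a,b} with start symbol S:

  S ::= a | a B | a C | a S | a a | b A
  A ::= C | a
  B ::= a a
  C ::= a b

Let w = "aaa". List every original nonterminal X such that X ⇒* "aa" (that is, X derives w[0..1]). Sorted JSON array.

CNF form of G:
  S -> T0 B | T0 C | T0 S | T0 T0 | T1 A | a
  A -> T0 T1 | a
  B -> T0 T0
  C -> T0 T1
  T0 -> a
  T1 -> b

CYK fill (cells [i..j] with 0 ≤ i ≤ j ≤ 1 only):
  T[0,0] 'a' = {A,S,T0}  orig:{A,S}
  T[1,1] 'a' = {A,S,T0}  orig:{A,S}
  T[0,1] 'aa' = {B,S}

Original NTs in T[0,1] deriving "aa": ["B", "S"]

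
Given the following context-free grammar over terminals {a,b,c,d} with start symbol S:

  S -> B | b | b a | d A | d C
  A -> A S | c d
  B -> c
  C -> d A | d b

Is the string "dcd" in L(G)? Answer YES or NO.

CNF form of G:
  S -> T1 A | T1 C | T2 T3 | b | c
  A -> A S | T0 T1
  B -> c
  C -> T1 A | T1 T2
  T0 -> c
  T1 -> d
  T2 -> b
  T3 -> a

CYK fill:
  T[0,0] 'd' = {T1}  orig:{}
  T[1,1] 'c' = {B,S,T0}  orig:{B,S}
  T[2,2] 'd' = {T1}  orig:{}
  T[0,1] 'dc' = ∅
  T[1,2] 'cd' = {A}
  T[0,2] 'dcd' = {C,S}

S ∈ T[0,2] ⇒ YES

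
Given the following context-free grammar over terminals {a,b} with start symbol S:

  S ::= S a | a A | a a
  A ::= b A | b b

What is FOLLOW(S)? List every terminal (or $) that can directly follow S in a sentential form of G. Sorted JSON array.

Compute FIRST by fixpoint:
iter 1:
  A via A→b A: +{b}
  S via S→a A: +{a}
  FIRST(S)={a}  FIRST(A)={b}
iter 2: done
  FIRST(S)={a}  FIRST(A)={b}

FOLLOW sets:
seed FOLLOW(S) with $
[1]
  S→S a: FOLLOW(S) ⊇ FIRST(a) = {a}; new: +{a}
  S→a A: FOLLOW(A) ⊇ FOLLOW(S) ⊇ {$,a}; new: +{$,a}
  FOLLOW(S)={$,a}  FOLLOW(A)={$,a}
[2] (stable)
  FOLLOW(S)={$,a}  FOLLOW(A)={$,a}

FOLLOW(S) = ["$", "a"]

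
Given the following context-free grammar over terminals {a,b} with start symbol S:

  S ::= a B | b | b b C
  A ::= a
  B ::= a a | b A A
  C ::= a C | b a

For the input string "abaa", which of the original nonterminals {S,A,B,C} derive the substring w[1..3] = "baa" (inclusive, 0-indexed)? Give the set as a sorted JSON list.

CNF form of G:
  S -> T0 B | T1 X3 | b
  A -> a
  B -> T0 T0 | T1 X2
  C -> T0 C | T1 T0
  T0 -> a
  T1 -> b
  X2 -> A A
  X3 -> T1 C

Fill CYK table bottom-up, restricted to cells inside w[1..3]:
  T[1,1] 'b' = {S,T1}  orig:{S}
  T[2,2] 'a' = {A,T0}  orig:{A}
  T[3,3] 'a' = {A,T0}  orig:{A}
  T[1,2] 'ba' = {C}
  T[2,3] 'aa' = {B,X2}  orig:{B}
  T[1,3] 'baa' = {B}

Original NTs in T[1,3] deriving "baa": ["B"]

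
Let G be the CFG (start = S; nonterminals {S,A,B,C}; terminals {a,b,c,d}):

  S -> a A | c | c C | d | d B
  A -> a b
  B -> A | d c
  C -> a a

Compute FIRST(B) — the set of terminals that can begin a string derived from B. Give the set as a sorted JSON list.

Compute FIRST by fixpoint:
iter 1:
  A via A→a b: +{a}
  B via B→A: +{a}
  B via B→d c: +{d}
  C via C→a a: +{a}
  S via S→a A: +{a}
  S via S→c: +{c}
  S via S→d: +{d}
  FIRST[S]={a,c,d}  FIRST[A]={a}  FIRST[B]={a,d}  FIRST[C]={a}
iter 2: (no change)
  FIRST[S]={a,c,d}  FIRST[A]={a}  FIRST[B]={a,d}  FIRST[C]={a}

FIRST(B) = ["a", "d"]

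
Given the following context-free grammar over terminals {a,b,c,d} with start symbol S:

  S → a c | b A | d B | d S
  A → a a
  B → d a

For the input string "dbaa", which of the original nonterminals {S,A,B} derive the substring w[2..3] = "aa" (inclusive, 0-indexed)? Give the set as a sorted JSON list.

CNF form of G:
  S -> T0 T2 | T1 B | T1 S | T3 A
  A -> T0 T0
  B -> T1 T0
  T0 -> a
  T1 -> d
  T2 -> c
  T3 -> b

CYK table (by increasing span), restricted to cells inside w[2..3]:
  T[2,2] 'a' = {T0}  orig:{}
  T[3,3] 'a' = {T0}  orig:{}
  T[2,3] 'aa' = {A}

Original NTs in T[2,3] deriving "aa": ["A"]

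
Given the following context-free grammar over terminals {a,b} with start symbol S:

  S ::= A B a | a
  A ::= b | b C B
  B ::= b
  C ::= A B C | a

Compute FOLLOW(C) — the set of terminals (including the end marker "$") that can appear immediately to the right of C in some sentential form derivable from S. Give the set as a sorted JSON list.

FIRST iteration:
round 1:
  A via A→b: +{b}
  B via B→b: +{b}
  C via C→A B C: +{b}
  C via C→a: +{a}
  S via S→A B a: +{b}
  S via S→a: +{a}
  FIRST(S)={a,b}  FIRST(A)={b}  FIRST(B)={b}  FIRST(C)={a,b}
round 2: — fixpoint
  FIRST(S)={a,b}  FIRST(A)={b}  FIRST(B)={b}  FIRST(C)={a,b}

FOLLOW iteration:
FOLLOW(S) := {$}
iter 1:
  A→b C B: FOLLOW(C) ⊇ FIRST(B) = {b}; new: +{b}
  C→A B C: FOLLOW(A) ⊇ FIRST(B) = {b}; new: +{b}
  C→A B C: FOLLOW(B) ⊇ FIRST(C) = {a,b}; new: +{a,b}
  FOLLOW(S)={$}  FOLLOW(A)={b}  FOLLOW(B)={a,b}  FOLLOW(C)={b}
iter 2: (no change)
  FOLLOW(S)={$}  FOLLOW(A)={b}  FOLLOW(B)={a,b}  FOLLOW(C)={b}

FOLLOW(C) = ["b"]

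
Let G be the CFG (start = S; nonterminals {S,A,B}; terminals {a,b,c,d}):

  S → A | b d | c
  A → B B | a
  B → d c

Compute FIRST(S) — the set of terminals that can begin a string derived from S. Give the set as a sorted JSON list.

Compute FIRST by fixpoint:
pass 1:
  A via A→a: +{a}
  B via B→d c: +{d}
  S via S→A: +{a}
  S via S→b d: +{b}
  S via S→c: +{c}
  S: {a,b,c}  A: {a}  B: {d}
pass 2:
  A via A→B B: +{d}
  S via S→A: +{d}
  S: {a,b,c,d}  A: {a,d}  B: {d}
pass 3: done
  S: {a,b,c,d}  A: {a,d}  B: {d}

FIRST(S) = ["a", "b", "c", "d"]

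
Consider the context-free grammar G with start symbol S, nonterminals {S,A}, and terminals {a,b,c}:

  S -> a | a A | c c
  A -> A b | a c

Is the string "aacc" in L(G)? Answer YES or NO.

CNF form of G:
  S -> T1 A | T2 T2 | a
  A -> A T0 | T1 T2
  T0 -> b
  T1 -> a
  T2 -> c

Fill CYK table bottom-up:
  [0..0]={S,T1}  "a"  orig:{S}
  [1..1]={S,T1}  "a"  orig:{S}
  [2..2]={T2}  "c"  orig:{}
  [3..3]={T2}  "c"  orig:{}
  [0..1]=∅  "aa"
  [1..2]={A}  "ac"
  [2..3]={S}  "cc"
  [0..2]={S}  "aac"
  [1..3]=∅  "acc"
  [0..3]=∅  "aacc"

S ∉ T[0,3] ⇒ NO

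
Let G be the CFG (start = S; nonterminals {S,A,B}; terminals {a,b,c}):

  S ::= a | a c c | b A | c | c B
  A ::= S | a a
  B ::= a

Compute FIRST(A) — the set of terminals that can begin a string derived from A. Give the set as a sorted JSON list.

Compute FIRST by fixpoint:
iter 1:
  A via A→a a: +{a}
  B via B→a: +{a}
  S via S→a: +{a}
  S via S→b A: +{b}
  S via S→c: +{c}
  FIRST[S]={a,b,c}  FIRST[A]={a}  FIRST[B]={a}
iter 2:
  A via A→S: +{b,c}
  FIRST[S]={a,b,c}  FIRST[A]={a,b,c}  FIRST[B]={a}
iter 3: (no change)
  FIRST[S]={a,b,c}  FIRST[A]={a,b,c}  FIRST[B]={a}

FIRST(A) = ["a", "b", "c"]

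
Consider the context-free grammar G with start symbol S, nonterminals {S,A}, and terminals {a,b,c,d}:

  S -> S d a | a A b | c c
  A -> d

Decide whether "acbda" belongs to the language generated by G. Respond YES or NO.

Convert to CNF:
  S -> S X4 | T1 X5 | T3 T3
  A -> d
  T0 -> d
  T1 -> a
  T2 -> b
  T3 -> c
  X4 -> T0 T1
  X5 -> A T2

CYK table (by increasing span):
  T[0,0] 'a' = {T1}  orig:{}
  T[1,1] 'c' = {T3}  orig:{}
  T[2,2] 'b' = {T2}  orig:{}
  T[3,3] 'd' = {A,T0}  orig:{A}
  T[4,4] 'a' = {T1}  orig:{}
  T[0,1] 'ac' = ∅
  T[1,2] 'cb' = ∅
  T[2,3] 'bd' = ∅
  T[3,4] 'da' = {X4}  orig:{}
  T[0,2] 'acb' = ∅
  T[1,3] 'cbd' = ∅
  T[2,4] 'bda' = ∅
  T[0,3] 'acbd' = ∅
  T[1,4] 'cbda' = ∅
  T[0,4] 'acbda' = ∅

S ∉ T[0,4] ⇒ NO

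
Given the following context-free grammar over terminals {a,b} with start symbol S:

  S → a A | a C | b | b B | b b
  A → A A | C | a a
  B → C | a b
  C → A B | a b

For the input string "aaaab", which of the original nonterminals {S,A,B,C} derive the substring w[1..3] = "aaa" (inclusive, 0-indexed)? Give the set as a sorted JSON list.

Convert to CNF:
  S -> T0 A | T0 C | T1 B | T1 T1 | b
  A -> A A | A B | T0 T0 | T0 T1
  B -> A B | T0 T1
  C -> A B | T0 T1
  T0 -> a
  T1 -> b

CYK fill, restricted to cells inside w[1..3]:
  [1..1]={T0}  "a"  orig:{}
  [2..2]={T0}  "a"  orig:{}
  [3..3]={T0}  "a"  orig:{}
  [1..2]={A}  "aa"
  [2..3]={A}  "aa"
  [1..3]={S}  "aaa"

Original NTs in T[1,3] deriving "aaa": ["S"]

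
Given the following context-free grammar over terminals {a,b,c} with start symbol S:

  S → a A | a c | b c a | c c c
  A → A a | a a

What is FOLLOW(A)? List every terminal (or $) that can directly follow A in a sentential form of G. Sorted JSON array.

Compute FIRST by fixpoint:
pass 1:
  A via A→a a: +{a}
  S via S→a A: +{a}
  S via S→b c a: +{b}
  S via S→c c c: +{c}
  FIRST(S)={a,b,c}  FIRST(A)={a}
pass 2: — fixpoint
  FIRST(S)={a,b,c}  FIRST(A)={a}

Compute FOLLOW by fixpoint:
FOLLOW(S) := {$}
[1]
  A→A a: FOLLOW(A) ⊇ FIRST(a) = {a}; new: +{a}
  S→a A: FOLLOW(A) ⊇ FOLLOW(S) ⊇ {$}; new: +{$}
  FOLLOW(S)={$}  FOLLOW(A)={$,a}
[2] (no change)
  FOLLOW(S)={$}  FOLLOW(A)={$,a}

FOLLOW(A) = ["$", "a"]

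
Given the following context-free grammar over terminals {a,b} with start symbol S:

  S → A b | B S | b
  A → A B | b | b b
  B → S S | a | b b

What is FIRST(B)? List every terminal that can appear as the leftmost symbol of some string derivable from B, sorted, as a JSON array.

Compute FIRST by fixpoint:
pass 1:
  A via A→b: +{b}
  B via B→a: +{a}
  B via B→b b: +{b}
  S via S→A b: +{b}
  S via S→B S: +{a}
  S: {a,b}  A: {b}  B: {a,b}
pass 2: (no change)
  S: {a,b}  A: {b}  B: {a,b}

FIRST(B) = ["a", "b"]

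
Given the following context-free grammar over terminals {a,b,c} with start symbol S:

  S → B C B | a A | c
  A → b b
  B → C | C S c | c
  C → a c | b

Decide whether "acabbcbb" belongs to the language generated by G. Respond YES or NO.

Convert to CNF:
  S -> B X4 | T2 A | c
  A -> T0 T0
  B -> C X3 | T2 T1 | b | c
  C -> T2 T1 | b
  T0 -> b
  T1 -> c
  T2 -> a
  X3 -> S T1
  X4 -> C B

Fill CYK table bottom-up:
  T[0,0] 'a' = {T2}  orig:{}
  T[1,1] 'c' = {B,S,T1}  orig:{B,S}
  T[2,2] 'a' = {T2}  orig:{}
  T[3,3] 'b' = {B,C,T0}  orig:{B,C}
  T[4,4] 'b' = {B,C,T0}  orig:{B,C}
  T[5,5] 'c' = {B,S,T1}  orig:{B,S}
  T[6,6] 'b' = {B,C,T0}  orig:{B,C}
  T[7,7] 'b' = {B,C,T0}  orig:{B,C}
  T[0,1] 'ac' = {B,C}
  T[1,2] 'ca' = ∅
  T[2,3] 'ab' = ∅
  T[3,4] 'bb' = {A,X4}  orig:{A}
  T[4,5] 'bc' = {X4}  orig:{}
  T[5,6] 'cb' = ∅
  T[6,7] 'bb' = {A,X4}  orig:{A}
  T[0,2] 'aca' = ∅
  T[1,3] 'cab' = ∅
  T[2,4] 'abb' = {S}
  T[3,5] 'bbc' = {S}
  T[4,6] 'bcb' = ∅
  T[5,7] 'cbb' = {S}
  T[0,3] 'acab' = ∅
  T[1,4] 'cabb' = ∅
  T[2,5] 'abbc' = {X3}  orig:{}
  T[3,6] 'bbcb' = ∅
  T[4,7] 'bcbb' = ∅
  T[0,4] 'acabb' = ∅
  T[1,5] 'cabbc' = ∅
  T[2,6] 'abbcb' = ∅
  T[3,7] 'bbcbb' = ∅
  T[0,5] 'acabbc' = {B}
  T[1,6] 'cabbcb' = ∅
  T[2,7] 'abbcbb' = ∅
  T[0,6] 'acabbcb' = ∅
  T[1,7] 'cabbcbb' = ∅
  T[0,7] 'acabbcbb' = {S}

S ∈ T[0,7] ⇒ YES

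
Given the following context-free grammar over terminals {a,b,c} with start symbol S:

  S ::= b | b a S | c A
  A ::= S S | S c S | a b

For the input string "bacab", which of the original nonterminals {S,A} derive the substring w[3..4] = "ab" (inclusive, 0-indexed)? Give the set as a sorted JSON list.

CNF form of G:
  S -> T0 A | T2 X4 | b
  A -> S S | S X3 | T1 T2
  T0 -> c
  T1 -> a
  T2 -> b
  X3 -> T0 S
  X4 -> T1 S

Fill CYK table bottom-up — only the sub-triangle for w[3..4]:
  [3..3]={T1}  "a"  orig:{}
  [4..4]={S,T2}  "b"  orig:{S}
  [3..4]={A,X4}  "ab"  orig:{A}

Original NTs in T[3,4] deriving "ab": ["A"]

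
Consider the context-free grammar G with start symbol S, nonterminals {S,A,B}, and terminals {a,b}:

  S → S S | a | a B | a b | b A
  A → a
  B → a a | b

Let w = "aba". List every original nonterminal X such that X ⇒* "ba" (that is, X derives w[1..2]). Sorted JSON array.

Convert to CNF:
  S -> S S | T0 B | T0 T1 | T1 A | a
  A -> a
  B -> T0 T0 | b
  T0 -> a
  T1 -> b

CYK fill — only the sub-triangle for w[1..2]:
  cell(1,1) b: {B,T1}  orig:{B}
  cell(2,2) a: {A,S,T0}  orig:{A,S}
  cell(1,2) ba: {S}

Original NTs in T[1,2] deriving "ba": ["S"]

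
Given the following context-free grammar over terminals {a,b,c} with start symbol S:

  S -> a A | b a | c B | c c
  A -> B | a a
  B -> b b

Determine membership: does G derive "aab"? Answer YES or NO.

CNF form of G:
  S -> T0 A | T1 T0 | T2 B | T2 T2
  A -> T0 T0 | T1 T1
  B -> T1 T1
  T0 -> a
  T1 -> b
  T2 -> c

CYK fill:
  [0..0]={T0}  "a"  orig:{}
  [1..1]={T0}  "a"  orig:{}
  [2..2]={T1}  "b"  orig:{}
  [0..1]={A}  "aa"
  [1..2]=∅  "ab"
  [0..2]=∅  "aab"

S ∉ T[0,2] ⇒ NO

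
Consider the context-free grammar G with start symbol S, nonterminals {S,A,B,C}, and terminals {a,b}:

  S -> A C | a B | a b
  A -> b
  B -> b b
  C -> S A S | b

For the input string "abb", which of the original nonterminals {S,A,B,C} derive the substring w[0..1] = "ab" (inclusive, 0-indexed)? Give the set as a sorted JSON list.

Convert to CNF:
  S -> A C | T1 B | T1 T0
  A -> b
  B -> T0 T0
  C -> S X2 | b
  T0 -> b
  T1 -> a
  X2 -> A S

CYK fill (cells [i..j] with 0 ≤ i ≤ j ≤ 1 only):
  T[0,0] 'a' = {T1}  orig:{}
  T[1,1] 'b' = {A,C,T0}  orig:{A,C}
  T[0,1] 'ab' = {S}

Original NTs in T[0,1] deriving "ab": ["S"]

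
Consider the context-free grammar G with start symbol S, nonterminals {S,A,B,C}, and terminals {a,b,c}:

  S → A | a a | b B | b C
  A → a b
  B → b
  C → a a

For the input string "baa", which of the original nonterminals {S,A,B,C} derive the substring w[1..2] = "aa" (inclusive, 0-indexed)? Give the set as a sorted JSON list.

Convert to CNF:
  S -> T0 T0 | T0 T1 | T1 B | T1 C
  A -> T0 T1
  B -> b
  C -> T0 T0
  T0 -> a
  T1 -> b

Fill CYK table bottom-up, restricted to cells inside w[1..2]:
  cell(1,1) a: {T0}  orig:{}
  cell(2,2) a: {T0}  orig:{}
  cell(1,2) aa: {C,S}

Original NTs in T[1,2] deriving "aa": ["C", "S"]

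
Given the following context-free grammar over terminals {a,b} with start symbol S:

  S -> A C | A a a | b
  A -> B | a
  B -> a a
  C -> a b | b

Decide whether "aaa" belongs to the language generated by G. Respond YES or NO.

Convert to CNF:
  S -> A C | A X2 | b
  A -> T0 T0 | a
  B -> T0 T0
  C -> T0 T1 | b
  T0 -> a
  T1 -> b
  X2 -> T0 T0

Fill CYK table bottom-up:
  [0..0]={A,T0}  "a"  orig:{A}
  [1..1]={A,T0}  "a"  orig:{A}
  [2..2]={A,T0}  "a"  orig:{A}
  [0..1]={A,B,X2}  "aa"  orig:{A,B}
  [1..2]={A,B,X2}  "aa"  orig:{A,B}
  [0..2]={S}  "aaa"

S ∈ T[0,2] ⇒ YES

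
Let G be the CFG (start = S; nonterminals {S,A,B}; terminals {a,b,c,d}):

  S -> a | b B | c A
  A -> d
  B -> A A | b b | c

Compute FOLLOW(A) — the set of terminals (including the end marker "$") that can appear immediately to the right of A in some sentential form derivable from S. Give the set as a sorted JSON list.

FIRST iteration:
iter 1:
  A via A→d: +{d}
  B via B→A A: +{d}
  B via B→b b: +{b}
  B via B→c: +{c}
  S via S→a: +{a}
  S via S→b B: +{b}
  S via S→c A: +{c}
  S: {a,b,c}  A: {d}  B: {b,c,d}
iter 2: (stable)
  S: {a,b,c}  A: {d}  B: {b,c,d}

FOLLOW iteration:
seed FOLLOW(S) with $
[1]
  B→A A: FOLLOW(A) ⊇ FIRST(A) = {d}; new: +{d}
  S→b B: FOLLOW(B) ⊇ FOLLOW(S) ⊇ {$}; new: +{$}
  S→c A: FOLLOW(A) ⊇ FOLLOW(S) ⊇ {$}; new: +{$}
  S: {$}  A: {$,d}  B: {$}
[2] (stable)
  S: {$}  A: {$,d}  B: {$}

FOLLOW(A) = ["$", "d"]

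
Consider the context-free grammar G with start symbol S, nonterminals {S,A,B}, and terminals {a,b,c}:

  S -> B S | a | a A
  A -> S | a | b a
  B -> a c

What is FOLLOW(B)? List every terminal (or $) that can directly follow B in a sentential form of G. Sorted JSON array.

Compute FIRST by fixpoint:
round 1:
  A via A→a: +{a}
  A via A→b a: +{b}
  B via B→a c: +{a}
  S via S→B S: +{a}
  S: {a}  A: {a,b}  B: {a}
round 2: (stable)
  S: {a}  A: {a,b}  B: {a}

Compute FOLLOW by fixpoint:
FOLLOW(S) := {$}
round 1:
  S→B S: FOLLOW(B) ⊇ FIRST(S) = {a}; new: +{a}
  S→a A: FOLLOW(A) ⊇ FOLLOW(S) ⊇ {$}; new: +{$}
  FOLLOW(S)={$}  FOLLOW(A)={$}  FOLLOW(B)={a}
round 2: (no change)
  FOLLOW(S)={$}  FOLLOW(A)={$}  FOLLOW(B)={a}

FOLLOW(B) = ["a"]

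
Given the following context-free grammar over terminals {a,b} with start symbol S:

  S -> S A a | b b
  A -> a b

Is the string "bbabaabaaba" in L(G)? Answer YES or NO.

Convert to CNF:
  S -> S X2 | T1 T1
  A -> T0 T1
  T0 -> a
  T1 -> b
  X2 -> A T0

CYK fill:
  cell(0,0) b: {T1}  orig:{}
  cell(1,1) b: {T1}  orig:{}
  cell(2,2) a: {T0}  orig:{}
  cell(3,3) b: {T1}  orig:{}
  cell(4,4) a: {T0}  orig:{}
  cell(5,5) a: {T0}  orig:{}
  cell(6,6) b: {T1}  orig:{}
  cell(7,7) a: {T0}  orig:{}
  cell(8,8) a: {T0}  orig:{}
  cell(9,9) b: {T1}  orig:{}
  cell(10,10) a: {T0}  orig:{}
  cell(0,1) bb: {S}
  cell(1,2) ba: ∅
  cell(2,3) ab: {A}
  cell(3,4) ba: ∅
  cell(4,5) aa: ∅
  cell(5,6) ab: {A}
  cell(6,7) ba: ∅
  cell(7,8) aa: ∅
  cell(8,9) ab: {A}
  cell(9,10) ba: ∅
  cell(0,2) bba: ∅
  cell(1,3) bab: ∅
  cell(2,4) aba: {X2}  orig:{}
  cell(3,5) baa: ∅
  cell(4,6) aab: ∅
  cell(5,7) aba: {X2}  orig:{}
  cell(6,8) baa: ∅
  cell(7,9) aab: ∅
  cell(8,10) aba: {X2}  orig:{}
  cell(0,3) bbab: ∅
  cell(1,4) baba: ∅
  cell(2,5) abaa: ∅
  cell(3,6) baab: ∅
  cell(4,7) aaba: ∅
  cell(5,8) abaa: ∅
  cell(6,9) baab: ∅
  cell(7,10) aaba: ∅
  cell(0,4) bbaba: {S}
  cell(1,5) babaa: ∅
  cell(2,6) abaab: ∅
  cell(3,7) baaba: ∅
  cell(4,8) aabaa: ∅
  cell(5,9) abaab: ∅
  cell(6,10) baaba: ∅
  cell(0,5) bbabaa: ∅
  cell(1,6) babaab: ∅
  cell(2,7) abaaba: ∅
  cell(3,8) baabaa: ∅
  cell(4,9) aabaab: ∅
  cell(5,10) abaaba: ∅
  cell(0,6) bbabaab: ∅
  cell(1,7) babaaba: ∅
  cell(2,8) abaabaa: ∅
  cell(3,9) baabaab: ∅
  cell(4,10) aabaaba: ∅
  cell(0,7) bbabaaba: {S}
  cell(1,8) babaabaa: ∅
  cell(2,9) abaabaab: ∅
  cell(3,10) baabaaba: ∅
  cell(0,8) bbabaabaa: ∅
  cell(1,9) babaabaab: ∅
  cell(2,10) abaabaaba: ∅
  cell(0,9) bbabaabaab: ∅
  cell(1,10) babaabaaba: ∅
  cell(0,10) bbabaabaaba: {S}

S ∈ T[0,10] ⇒ YES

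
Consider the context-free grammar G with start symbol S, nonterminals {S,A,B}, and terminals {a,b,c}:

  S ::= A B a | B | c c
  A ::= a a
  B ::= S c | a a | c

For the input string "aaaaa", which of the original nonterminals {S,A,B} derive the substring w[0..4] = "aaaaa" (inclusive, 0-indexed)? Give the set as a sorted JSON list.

CNF form of G:
  S -> A X2 | S T1 | T0 T0 | T1 T1 | c
  A -> T0 T0
  B -> S T1 | T0 T0 | c
  T0 -> a
  T1 -> c
  X2 -> B T0

Fill CYK table bottom-up — only the sub-triangle for w[0..4]:
  [0..0]={T0}  "a"  orig:{}
  [1..1]={T0}  "a"  orig:{}
  [2..2]={T0}  "a"  orig:{}
  [3..3]={T0}  "a"  orig:{}
  [4..4]={T0}  "a"  orig:{}
  [0..1]={A,B,S}  "aa"
  [1..2]={A,B,S}  "aa"
  [2..3]={A,B,S}  "aa"
  [3..4]={A,B,S}  "aa"
  [0..2]={X2}  "aaa"  orig:{}
  [1..3]={X2}  "aaa"  orig:{}
  [2..4]={X2}  "aaa"  orig:{}
  [0..3]=∅  "aaaa"
  [1..4]=∅  "aaaa"
  [0..4]={S}  "aaaaa"

Original NTs in T[0,4] deriving "aaaaa": ["S"]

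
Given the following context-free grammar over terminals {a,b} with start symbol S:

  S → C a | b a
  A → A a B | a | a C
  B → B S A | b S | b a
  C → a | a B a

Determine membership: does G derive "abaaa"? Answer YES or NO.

CNF form of G:
  S -> C T0 | T1 T0
  A -> A X2 | T0 C | a
  B -> B X3 | T1 S | T1 T0
  C -> T0 X4 | a
  T0 -> a
  T1 -> b
  X2 -> T0 B
  X3 -> S A
  X4 -> B T0

CYK table (by increasing span):
  cell(0,0) a: {A,C,T0}  orig:{A,C}
  cell(1,1) b: {T1}  orig:{}
  cell(2,2) a: {A,C,T0}  orig:{A,C}
  cell(3,3) a: {A,C,T0}  orig:{A,C}
  cell(4,4) a: {A,C,T0}  orig:{A,C}
  cell(0,1) ab: ∅
  cell(1,2) ba: {B,S}
  cell(2,3) aa: {A,S}
  cell(3,4) aa: {A,S}
  cell(0,2) aba: {X2}  orig:{}
  cell(1,3) baa: {B,X3,X4}  orig:{B}
  cell(2,4) aaa: {X3}  orig:{}
  cell(0,3) abaa: {C,X2}  orig:{C}
  cell(1,4) baaa: {X3,X4}  orig:{}
  cell(0,4) abaaa: {C,S}

S ∈ T[0,4] ⇒ YES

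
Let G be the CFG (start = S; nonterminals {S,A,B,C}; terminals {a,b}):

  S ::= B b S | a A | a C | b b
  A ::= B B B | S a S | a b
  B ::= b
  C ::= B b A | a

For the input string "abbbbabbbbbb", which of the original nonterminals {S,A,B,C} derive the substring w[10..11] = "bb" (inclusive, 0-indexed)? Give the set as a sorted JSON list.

Convert to CNF:
  S -> B X5 | T0 A | T0 C | T1 T1
  A -> B X2 | S X3 | T0 T1
  B -> b
  C -> B X4 | a
  T0 -> a
  T1 -> b
  X2 -> B B
  X3 -> T0 S
  X4 -> T1 A
  X5 -> T1 S

Fill CYK table bottom-up — only the sub-triangle for w[10..11]:
  cell(10,10) b: {B,T1}  orig:{B}
  cell(11,11) b: {B,T1}  orig:{B}
  cell(10,11) bb: {S,X2}  orig:{S}

Original NTs in T[10,11] deriving "bb": ["S"]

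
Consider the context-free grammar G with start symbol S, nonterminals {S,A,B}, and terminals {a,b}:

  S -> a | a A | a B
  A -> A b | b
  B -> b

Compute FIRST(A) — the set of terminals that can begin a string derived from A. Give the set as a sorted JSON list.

FIRST iteration:
iter 1:
  A via A→b: +{b}
  B via B→b: +{b}
  S via S→a: +{a}
  FIRST(S)={a}  FIRST(A)={b}  FIRST(B)={b}
iter 2: done
  FIRST(S)={a}  FIRST(A)={b}  FIRST(B)={b}

FIRST(A) = ["b"]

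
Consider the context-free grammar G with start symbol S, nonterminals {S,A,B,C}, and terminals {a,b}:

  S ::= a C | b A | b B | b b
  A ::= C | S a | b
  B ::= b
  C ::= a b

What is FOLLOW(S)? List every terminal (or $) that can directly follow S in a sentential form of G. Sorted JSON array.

FIRST sets, iterate to fixpoint:
[1]
  A via A→b: +{b}
  B via B→b: +{b}
  C via C→a b: +{a}
  S via S→a C: +{a}
  S via S→b A: +{b}
  FIRST(S)={a,b}  FIRST(A)={b}  FIRST(B)={b}  FIRST(C)={a}
[2]
  A via A→C: +{a}
  FIRST(S)={a,b}  FIRST(A)={a,b}  FIRST(B)={b}  FIRST(C)={a}
[3] (no change)
  FIRST(S)={a,b}  FIRST(A)={a,b}  FIRST(B)={b}  FIRST(C)={a}

Compute FOLLOW by fixpoint:
FOLLOW(S) := {$}
[1]
  A→S a: FOLLOW(S) ⊇ FIRST(a) = {a}; new: +{a}
  S→a C: FOLLOW(C) ⊇ FOLLOW(S) ⊇ {$,a}; new: +{$,a}
  S→b A: FOLLOW(A) ⊇ FOLLOW(S) ⊇ {$,a}; new: +{$,a}
  S→b B: FOLLOW(B) ⊇ FOLLOW(S) ⊇ {$,a}; new: +{$,a}
  FOLLOW(S)={$,a}  FOLLOW(A)={$,a}  FOLLOW(B)={$,a}  FOLLOW(C)={$,a}
[2] done
  FOLLOW(S)={$,a}  FOLLOW(A)={$,a}  FOLLOW(B)={$,a}  FOLLOW(C)={$,a}

FOLLOW(S) = ["$", "a"]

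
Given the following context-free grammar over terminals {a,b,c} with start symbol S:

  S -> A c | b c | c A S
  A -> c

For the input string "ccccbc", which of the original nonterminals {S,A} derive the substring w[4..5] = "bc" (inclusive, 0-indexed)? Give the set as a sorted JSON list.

CNF form of G:
  S -> A T0 | T0 X2 | T1 T0
  A -> c
  T0 -> c
  T1 -> b
  X2 -> A S

CYK table (by increasing span) (cells [i..j] with 4 ≤ i ≤ j ≤ 5 only):
  [4..4]={T1}  "b"  orig:{}
  [5..5]={A,T0}  "c"  orig:{A}
  [4..5]={S}  "bc"

Original NTs in T[4,5] deriving "bc": ["S"]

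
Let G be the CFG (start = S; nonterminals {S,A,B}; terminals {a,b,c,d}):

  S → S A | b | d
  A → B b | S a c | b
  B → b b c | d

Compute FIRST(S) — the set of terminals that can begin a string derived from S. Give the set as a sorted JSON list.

FIRST sets, iterate to fixpoint:
[1]
  A via A→b: +{b}
  B via B→b b c: +{b}
  B via B→d: +{d}
  S via S→b: +{b}
  S via S→d: +{d}
  FIRST(S)={b,d}  FIRST(A)={b}  FIRST(B)={b,d}
[2]
  A via A→B b: +{d}
  FIRST(S)={b,d}  FIRST(A)={b,d}  FIRST(B)={b,d}
[3] done
  FIRST(S)={b,d}  FIRST(A)={b,d}  FIRST(B)={b,d}

FIRST(S) = ["b", "d"]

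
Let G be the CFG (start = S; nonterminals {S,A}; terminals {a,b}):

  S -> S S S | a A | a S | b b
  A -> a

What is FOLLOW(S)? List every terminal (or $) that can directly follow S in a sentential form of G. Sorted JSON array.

FIRST sets, iterate to fixpoint:
[1]
  A via A→a: +{a}
  S via S→a A: +{a}
  S via S→b b: +{b}
  S: {a,b}  A: {a}
[2] done
  S: {a,b}  A: {a}

FOLLOW sets:
seed FOLLOW(S) with $
[1]
  S→S S S: FOLLOW(S) ⊇ FIRST(S) = {a,b}; new: +{a,b}
  S→a A: FOLLOW(A) ⊇ FOLLOW(S) ⊇ {$,a,b}; new: +{$,a,b}
  S: {$,a,b}  A: {$,a,b}
[2] (stable)
  S: {$,a,b}  A: {$,a,b}

FOLLOW(S) = ["$", "a", "b"]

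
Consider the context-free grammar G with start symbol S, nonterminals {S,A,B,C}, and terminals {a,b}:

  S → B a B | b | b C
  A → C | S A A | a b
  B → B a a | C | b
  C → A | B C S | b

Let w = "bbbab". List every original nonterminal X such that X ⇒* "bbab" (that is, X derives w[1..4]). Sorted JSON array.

Convert to CNF:
  S -> B X9 | T1 C | b
  A -> B X2 | S X3 | T0 T1 | b
  B -> B X4 | B X5 | S X6 | T0 T1 | b
  C -> B X7 | S X8 | T0 T1 | b
  T0 -> a
  T1 -> b
  X2 -> C S
  X3 -> A A
  X4 -> C S
  X5 -> T0 T0
  X6 -> A A
  X7 -> C S
  X8 -> A A
  X9 -> T0 B

Fill CYK table bottom-up (cells [i..j] with 1 ≤ i ≤ j ≤ 4 only):
  [1..1]={A,B,C,S,T1}  "b"  orig:{A,B,C,S}
  [2..2]={A,B,C,S,T1}  "b"  orig:{A,B,C,S}
  [3..3]={T0}  "a"  orig:{}
  [4..4]={A,B,C,S,T1}  "b"  orig:{A,B,C,S}
  [1..2]={S,X2,X3,X4,X6,X7,X8}  "bb"  orig:{S}
  [2..3]=∅  "ba"
  [3..4]={A,B,C,X9}  "ab"  orig:{A,B,C}
  [1..3]=∅  "bba"
  [2..4]={S,X3,X6,X8}  "bab"  orig:{S}
  [1..4]={A,B,C,X2,X4,X7}  "bbab"  orig:{A,B,C}

Original NTs in T[1,4] deriving "bbab": ["A", "B", "C"]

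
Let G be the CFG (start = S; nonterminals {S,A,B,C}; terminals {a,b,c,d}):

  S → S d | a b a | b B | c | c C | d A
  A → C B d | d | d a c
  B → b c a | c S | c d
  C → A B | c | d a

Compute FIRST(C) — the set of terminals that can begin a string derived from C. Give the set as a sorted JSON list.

FIRST iteration:
[1]
  A via A→d: +{d}
  B via B→b c a: +{b}
  B via B→c S: +{c}
  C via C→A B: +{d}
  C via C→c: +{c}
  S via S→a b a: +{a}
  S via S→b B: +{b}
  S via S→c: +{c}
  S via S→d A: +{d}
  S: {a,b,c,d}  A: {d}  B: {b,c}  C: {c,d}
[2]
  A via A→C B d: +{c}
  S: {a,b,c,d}  A: {c,d}  B: {b,c}  C: {c,d}
[3] done
  S: {a,b,c,d}  A: {c,d}  B: {b,c}  C: {c,d}

FIRST(C) = ["c", "d"]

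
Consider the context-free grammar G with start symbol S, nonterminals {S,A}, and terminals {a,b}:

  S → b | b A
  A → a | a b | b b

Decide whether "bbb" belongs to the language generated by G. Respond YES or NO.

Convert to CNF:
  S -> T1 A | b
  A -> T0 T1 | T1 T1 | a
  T0 -> a
  T1 -> b

Fill CYK table bottom-up:
  [0..0]={S,T1}  "b"  orig:{S}
  [1..1]={S,T1}  "b"  orig:{S}
  [2..2]={S,T1}  "b"  orig:{S}
  [0..1]={A}  "bb"
  [1..2]={A}  "bb"
  [0..2]={S}  "bbb"

S ∈ T[0,2] ⇒ YES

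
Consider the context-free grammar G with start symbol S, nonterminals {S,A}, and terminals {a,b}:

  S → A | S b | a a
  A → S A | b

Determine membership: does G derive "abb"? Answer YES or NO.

Convert to CNF:
  S -> S A | S T0 | T1 T1 | b
  A -> S A | b
  T0 -> b
  T1 -> a

CYK fill:
  [0..0]={T1}  "a"  orig:{}
  [1..1]={A,S,T0}  "b"  orig:{A,S}
  [2..2]={A,S,T0}  "b"  orig:{A,S}
  [0..1]=∅  "ab"
  [1..2]={A,S}  "bb"
  [0..2]=∅  "abb"

S ∉ T[0,2] ⇒ NO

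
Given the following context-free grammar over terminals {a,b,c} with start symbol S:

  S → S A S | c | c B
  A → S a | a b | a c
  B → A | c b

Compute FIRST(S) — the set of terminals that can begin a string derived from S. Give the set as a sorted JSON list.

FIRST iteration:
[1]
  A via A→a b: +{a}
  B via B→A: +{a}
  B via B→c b: +{c}
  S via S→c: +{c}
  S: {c}  A: {a}  B: {a,c}
[2]
  A via A→S a: +{c}
  S: {c}  A: {a,c}  B: {a,c}
[3] (no change)
  S: {c}  A: {a,c}  B: {a,c}

FIRST(S) = ["c"]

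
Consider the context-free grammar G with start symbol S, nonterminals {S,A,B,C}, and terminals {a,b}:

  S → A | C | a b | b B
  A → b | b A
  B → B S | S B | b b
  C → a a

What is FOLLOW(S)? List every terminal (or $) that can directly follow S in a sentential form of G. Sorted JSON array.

FIRST iteration:
round 1:
  A via A→b: +{b}
  B via B→b b: +{b}
  C via C→a a: +{a}
  S via S→A: +{b}
  S via S→C: +{a}
  FIRST(S)={a,b}  FIRST(A)={b}  FIRST(B)={b}  FIRST(C)={a}
round 2:
  B via B→S B: +{a}
  FIRST(S)={a,b}  FIRST(A)={b}  FIRST(B)={a,b}  FIRST(C)={a}
round 3: (no change)
  FIRST(S)={a,b}  FIRST(A)={b}  FIRST(B)={a,b}  FIRST(C)={a}

Compute FOLLOW by fixpoint:
seed FOLLOW(S) with $
round 1:
  B→B S: FOLLOW(B) ⊇ FIRST(S) = {a,b}; new: +{a,b}
  B→B S: FOLLOW(S) ⊇ FOLLOW(B) ⊇ {a,b}; new: +{a,b}
  S→A: FOLLOW(A) ⊇ FOLLOW(S) ⊇ {$,a,b}; new: +{$,a,b}
  S→C: FOLLOW(C) ⊇ FOLLOW(S) ⊇ {$,a,b}; new: +{$,a,b}
  S→b B: FOLLOW(B) ⊇ FOLLOW(S) ⊇ {$,a,b}; new: +{$}
  S: {$,a,b}  A: {$,a,b}  B: {$,a,b}  C: {$,a,b}
round 2: (stable)
  S: {$,a,b}  A: {$,a,b}  B: {$,a,b}  C: {$,a,b}

FOLLOW(S) = ["$", "a", "b"]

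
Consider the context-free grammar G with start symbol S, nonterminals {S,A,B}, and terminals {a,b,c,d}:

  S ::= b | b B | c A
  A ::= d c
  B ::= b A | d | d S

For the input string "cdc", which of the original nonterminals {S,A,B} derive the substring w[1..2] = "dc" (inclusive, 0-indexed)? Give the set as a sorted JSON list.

CNF form of G:
  S -> T1 A | T2 B | b
  A -> T0 T1
  B -> T0 S | T2 A | d
  T0 -> d
  T1 -> c
  T2 -> b

CYK fill (cells [i..j] with 1 ≤ i ≤ j ≤ 2 only):
  T[1,1] 'd' = {B,T0}  orig:{B}
  T[2,2] 'c' = {T1}  orig:{}
  T[1,2] 'dc' = {A}

Original NTs in T[1,2] deriving "dc": ["A"]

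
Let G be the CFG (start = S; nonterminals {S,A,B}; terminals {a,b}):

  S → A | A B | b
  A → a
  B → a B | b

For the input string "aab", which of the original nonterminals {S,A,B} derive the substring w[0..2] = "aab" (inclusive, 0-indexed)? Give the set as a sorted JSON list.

Convert to CNF:
  S -> A B | a | b
  A -> a
  B -> T0 B | b
  T0 -> a

Fill CYK table bottom-up — only the sub-triangle for w[0..2]:
  cell(0,0) a: {A,S,T0}  orig:{A,S}
  cell(1,1) a: {A,S,T0}  orig:{A,S}
  cell(2,2) b: {B,S}
  cell(0,1) aa: ∅
  cell(1,2) ab: {B,S}
  cell(0,2) aab: {B,S}

Original NTs in T[0,2] deriving "aab": ["B", "S"]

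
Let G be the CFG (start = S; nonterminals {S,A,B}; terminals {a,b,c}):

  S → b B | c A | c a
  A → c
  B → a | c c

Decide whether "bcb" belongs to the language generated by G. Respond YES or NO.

CNF form of G:
  S -> T0 A | T0 T2 | T1 B
  A -> c
  B -> T0 T0 | a
  T0 -> c
  T1 -> b
  T2 -> a

CYK fill:
  T[0,0] 'b' = {T1}  orig:{}
  T[1,1] 'c' = {A,T0}  orig:{A}
  T[2,2] 'b' = {T1}  orig:{}
  T[0,1] 'bc' = ∅
  T[1,2] 'cb' = ∅
  T[0,2] 'bcb' = ∅

S ∉ T[0,2] ⇒ NO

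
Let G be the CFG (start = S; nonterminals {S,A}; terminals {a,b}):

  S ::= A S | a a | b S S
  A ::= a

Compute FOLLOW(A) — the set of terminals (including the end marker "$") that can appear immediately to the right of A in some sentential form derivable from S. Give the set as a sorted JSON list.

FIRST sets, iterate to fixpoint:
pass 1:
  A via A→a: +{a}
  S via S→A S: +{a}
  S via S→b S S: +{b}
  FIRST(S)={a,b}  FIRST(A)={a}
pass 2: (stable)
  FIRST(S)={a,b}  FIRST(A)={a}

FOLLOW sets:
seed FOLLOW(S) with $
iter 1:
  S→A S: FOLLOW(A) ⊇ FIRST(S) = {a,b}; new: +{a,b}
  S→b S S: FOLLOW(S) ⊇ FIRST(S) = {a,b}; new: +{a,b}
  FOLLOW(S)={$,a,b}  FOLLOW(A)={a,b}
iter 2: (stable)
  FOLLOW(S)={$,a,b}  FOLLOW(A)={a,b}

FOLLOW(A) = ["a", "b"]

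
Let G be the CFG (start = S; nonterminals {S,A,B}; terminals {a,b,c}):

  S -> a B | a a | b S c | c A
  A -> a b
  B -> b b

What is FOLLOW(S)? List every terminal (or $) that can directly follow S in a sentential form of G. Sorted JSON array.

FIRST iteration:
round 1:
  A via A→a b: +{a}
  B via B→b b: +{b}
  S via S→a B: +{a}
  S via S→b S c: +{b}
  S via S→c A: +{c}
  FIRST(S)={a,b,c}  FIRST(A)={a}  FIRST(B)={b}
round 2: (no change)
  FIRST(S)={a,b,c}  FIRST(A)={a}  FIRST(B)={b}

FOLLOW sets:
FOLLOW(S) := {$}
round 1:
  S→a B: FOLLOW(B) ⊇ FOLLOW(S) ⊇ {$}; new: +{$}
  S→b S c: FOLLOW(S) ⊇ FIRST(c) = {c}; new: +{c}
  S→c A: FOLLOW(A) ⊇ FOLLOW(S) ⊇ {$,c}; new: +{$,c}
  FOLLOW[S]={$,c}  FOLLOW[A]={$,c}  FOLLOW[B]={$}
round 2:
  S→a B: FOLLOW(B) ⊇ FOLLOW(S) ⊇ {$,c}; new: +{c}
  FOLLOW[S]={$,c}  FOLLOW[A]={$,c}  FOLLOW[B]={$,c}
round 3: (stable)
  FOLLOW[S]={$,c}  FOLLOW[A]={$,c}  FOLLOW[B]={$,c}

FOLLOW(S) = ["$", "c"]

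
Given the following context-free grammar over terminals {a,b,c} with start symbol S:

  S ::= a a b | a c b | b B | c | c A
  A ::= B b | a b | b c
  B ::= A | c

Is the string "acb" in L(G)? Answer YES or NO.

CNF form of G:
  S -> T0 B | T1 X3 | T1 X4 | T2 A | c
  A -> B T0 | T0 T2 | T1 T0
  B -> B T0 | T0 T2 | T1 T0 | c
  T0 -> b
  T1 -> a
  T2 -> c
  X3 -> T1 T0
  X4 -> T2 T0

Fill CYK table bottom-up:
  [0..0]={T1}  "a"  orig:{}
  [1..1]={B,S,T2}  "c"  orig:{B,S}
  [2..2]={T0}  "b"  orig:{}
  [0..1]=∅  "ac"
  [1..2]={A,B,X4}  "cb"  orig:{A,B}
  [0..2]={S}  "acb"

S ∈ T[0,2] ⇒ YES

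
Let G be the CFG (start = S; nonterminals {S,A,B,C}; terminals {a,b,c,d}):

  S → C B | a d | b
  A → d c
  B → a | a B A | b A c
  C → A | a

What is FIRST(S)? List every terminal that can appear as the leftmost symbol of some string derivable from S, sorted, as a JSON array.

Compute FIRST by fixpoint:
[1]
  A via A→d c: +{d}
  B via B→a: +{a}
  B via B→b A c: +{b}
  C via C→A: +{d}
  C via C→a: +{a}
  S via S→C B: +{a,d}
  S via S→b: +{b}
  FIRST(S)={a,b,d}  FIRST(A)={d}  FIRST(B)={a,b}  FIRST(C)={a,d}
[2] done
  FIRST(S)={a,b,d}  FIRST(A)={d}  FIRST(B)={a,b}  FIRST(C)={a,d}

FIRST(S) = ["a", "b", "d"]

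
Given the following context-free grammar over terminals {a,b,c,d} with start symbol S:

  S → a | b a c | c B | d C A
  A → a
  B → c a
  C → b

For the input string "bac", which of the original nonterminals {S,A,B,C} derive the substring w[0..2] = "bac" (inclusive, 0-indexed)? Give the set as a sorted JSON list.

Convert to CNF:
  S -> T0 B | T2 X4 | T3 X5 | a
  A -> a
  B -> T0 T1
  C -> b
  T0 -> c
  T1 -> a
  T2 -> b
  T3 -> d
  X4 -> T1 T0
  X5 -> C A

CYK fill (cells [i..j] with 0 ≤ i ≤ j ≤ 2 only):
  [0..0]={C,T2}  "b"  orig:{C}
  [1..1]={A,S,T1}  "a"  orig:{A,S}
  [2..2]={T0}  "c"  orig:{}
  [0..1]={X5}  "ba"  orig:{}
  [1..2]={X4}  "ac"  orig:{}
  [0..2]={S}  "bac"

Original NTs in T[0,2] deriving "bac": ["S"]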